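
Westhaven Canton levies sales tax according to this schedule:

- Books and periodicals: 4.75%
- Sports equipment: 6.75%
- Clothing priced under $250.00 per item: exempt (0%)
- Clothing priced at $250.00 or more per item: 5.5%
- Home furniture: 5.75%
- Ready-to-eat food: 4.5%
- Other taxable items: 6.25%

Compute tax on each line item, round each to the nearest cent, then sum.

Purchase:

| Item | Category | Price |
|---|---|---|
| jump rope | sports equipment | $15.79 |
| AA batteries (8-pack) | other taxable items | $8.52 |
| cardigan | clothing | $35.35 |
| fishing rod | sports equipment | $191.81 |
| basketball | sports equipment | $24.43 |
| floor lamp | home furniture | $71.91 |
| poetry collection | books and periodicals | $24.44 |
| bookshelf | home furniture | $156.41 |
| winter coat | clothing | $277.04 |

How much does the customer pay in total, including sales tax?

$851.42

Jump rope $15.79: sports equipment → 6.75% → $1.07
AA batteries (8-pack) $8.52: other taxable items → 6.25% → $0.53
Cardigan $35.35: clothing, under $250.00 → 0% → $0.00
Fishing rod $191.81: sports equipment → 6.75% → $12.95
Basketball $24.43: sports equipment → 6.75% → $1.65
Floor lamp $71.91: home furniture → 5.75% → $4.13
Poetry collection $24.44: books and periodicals → 4.75% → $1.16
Bookshelf $156.41: home furniture → 5.75% → $8.99
Winter coat $277.04: clothing, $250.00 or more → 5.5% → $15.24
Subtotal = $805.70; tax = $45.72; total due = $851.42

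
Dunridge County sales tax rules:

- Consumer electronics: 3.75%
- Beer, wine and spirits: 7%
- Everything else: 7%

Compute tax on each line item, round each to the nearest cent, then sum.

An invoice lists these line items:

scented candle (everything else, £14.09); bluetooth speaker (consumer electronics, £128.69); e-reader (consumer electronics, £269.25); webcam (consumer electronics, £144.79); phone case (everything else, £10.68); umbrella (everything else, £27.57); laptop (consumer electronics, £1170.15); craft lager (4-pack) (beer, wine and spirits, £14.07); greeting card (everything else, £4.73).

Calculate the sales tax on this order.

Scented candle £14.09: everything else → 7% → £0.99
Bluetooth speaker £128.69: consumer electronics → 3.75% → £4.83
E-reader £269.25: consumer electronics → 3.75% → £10.10
Webcam £144.79: consumer electronics → 3.75% → £5.43
Phone case £10.68: everything else → 7% → £0.75
Umbrella £27.57: everything else → 7% → £1.93
Laptop £1170.15: consumer electronics → 3.75% → £43.88
Craft lager (4-pack) £14.07: beer, wine and spirits → 7% → £0.98
Greeting card £4.73: everything else → 7% → £0.33
Total tax = £0.99 + £4.83 + £10.10 + £5.43 + £0.75 + £1.93 + £43.88 + £0.98 + £0.33 = £69.22

£69.22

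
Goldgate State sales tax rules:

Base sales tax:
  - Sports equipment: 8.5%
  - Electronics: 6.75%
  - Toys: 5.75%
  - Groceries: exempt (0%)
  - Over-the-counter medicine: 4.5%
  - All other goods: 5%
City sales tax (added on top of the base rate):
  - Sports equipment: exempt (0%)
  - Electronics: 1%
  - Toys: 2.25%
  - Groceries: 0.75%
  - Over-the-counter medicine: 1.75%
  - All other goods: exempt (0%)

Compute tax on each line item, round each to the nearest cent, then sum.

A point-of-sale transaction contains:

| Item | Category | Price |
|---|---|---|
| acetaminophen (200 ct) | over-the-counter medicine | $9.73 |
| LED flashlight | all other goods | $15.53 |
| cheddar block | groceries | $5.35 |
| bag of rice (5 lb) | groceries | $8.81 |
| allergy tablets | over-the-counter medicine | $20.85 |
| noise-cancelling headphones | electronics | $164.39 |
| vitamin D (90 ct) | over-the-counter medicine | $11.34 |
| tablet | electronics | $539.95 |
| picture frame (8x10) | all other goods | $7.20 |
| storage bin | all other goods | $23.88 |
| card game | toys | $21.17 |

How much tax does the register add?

Acetaminophen (200 ct) $9.73: over-the-counter medicine → 4.5% + 1.75% city = 6.25% → $0.61
LED flashlight $15.53: all other goods → 5% + 0% city = 5% → $0.78
Cheddar block $5.35: groceries → 0% + 0.75% city = 0.75% → $0.04
Bag of rice (5 lb) $8.81: groceries → 0% + 0.75% city = 0.75% → $0.07
Allergy tablets $20.85: over-the-counter medicine → 4.5% + 1.75% city = 6.25% → $1.30
Noise-cancelling headphones $164.39: electronics → 6.75% + 1% city = 7.75% → $12.74
Vitamin D (90 ct) $11.34: over-the-counter medicine → 4.5% + 1.75% city = 6.25% → $0.71
Tablet $539.95: electronics → 6.75% + 1% city = 7.75% → $41.85
Picture frame (8x10) $7.20: all other goods → 5% + 0% city = 5% → $0.36
Storage bin $23.88: all other goods → 5% + 0% city = 5% → $1.19
Card game $21.17: toys → 5.75% + 2.25% city = 8% → $1.69
Total tax = $0.61 + $0.78 + $0.04 + $0.07 + $1.30 + $12.74 + $0.71 + $41.85 + $0.36 + $1.19 + $1.69 = $61.34

$61.34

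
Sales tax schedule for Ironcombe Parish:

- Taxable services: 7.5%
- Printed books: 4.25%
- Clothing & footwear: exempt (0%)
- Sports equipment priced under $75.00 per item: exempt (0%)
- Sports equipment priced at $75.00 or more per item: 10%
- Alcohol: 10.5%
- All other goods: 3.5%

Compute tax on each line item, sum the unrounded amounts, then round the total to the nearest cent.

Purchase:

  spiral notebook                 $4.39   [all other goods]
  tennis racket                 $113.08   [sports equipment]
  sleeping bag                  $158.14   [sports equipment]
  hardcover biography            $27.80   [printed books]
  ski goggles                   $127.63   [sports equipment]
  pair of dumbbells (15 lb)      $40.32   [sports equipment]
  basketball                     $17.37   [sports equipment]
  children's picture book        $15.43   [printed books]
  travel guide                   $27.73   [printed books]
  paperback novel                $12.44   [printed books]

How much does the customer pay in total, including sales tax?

Spiral notebook $4.39: all other goods → 3.5% → $0.15365
Tennis racket $113.08: sports equipment, $75.00 or more → 10% → $11.308
Sleeping bag $158.14: sports equipment, $75.00 or more → 10% → $15.814
Hardcover biography $27.80: printed books → 4.25% → $1.1815
Ski goggles $127.63: sports equipment, $75.00 or more → 10% → $12.763
Pair of dumbbells (15 lb) $40.32: sports equipment, under $75.00 → 0% → $0.00
Basketball $17.37: sports equipment, under $75.00 → 0% → $0.00
Children's picture book $15.43: printed books → 4.25% → $0.655775
Travel guide $27.73: printed books → 4.25% → $1.178525
Paperback novel $12.44: printed books → 4.25% → $0.5287
Subtotal = $544.33; unrounded tax = $43.58315 → $43.58; total due = $587.91

$587.91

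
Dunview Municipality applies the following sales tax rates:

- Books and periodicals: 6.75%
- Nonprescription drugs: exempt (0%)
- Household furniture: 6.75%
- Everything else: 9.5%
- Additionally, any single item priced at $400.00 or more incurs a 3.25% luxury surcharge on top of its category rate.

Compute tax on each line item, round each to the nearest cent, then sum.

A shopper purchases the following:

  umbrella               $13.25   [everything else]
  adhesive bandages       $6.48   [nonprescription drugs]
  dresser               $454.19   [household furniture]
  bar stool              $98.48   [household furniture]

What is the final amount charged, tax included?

$625.73

Umbrella $13.25: everything else → 9.5% → $1.26
Adhesive bandages $6.48: nonprescription drugs → 0% → $0.00
Dresser $454.19: household furniture → 6.75% + 3.25% surcharge = 10% → $45.42
Bar stool $98.48: household furniture → 6.75% → $6.65
Subtotal = $572.40; tax = $53.33; total due = $625.73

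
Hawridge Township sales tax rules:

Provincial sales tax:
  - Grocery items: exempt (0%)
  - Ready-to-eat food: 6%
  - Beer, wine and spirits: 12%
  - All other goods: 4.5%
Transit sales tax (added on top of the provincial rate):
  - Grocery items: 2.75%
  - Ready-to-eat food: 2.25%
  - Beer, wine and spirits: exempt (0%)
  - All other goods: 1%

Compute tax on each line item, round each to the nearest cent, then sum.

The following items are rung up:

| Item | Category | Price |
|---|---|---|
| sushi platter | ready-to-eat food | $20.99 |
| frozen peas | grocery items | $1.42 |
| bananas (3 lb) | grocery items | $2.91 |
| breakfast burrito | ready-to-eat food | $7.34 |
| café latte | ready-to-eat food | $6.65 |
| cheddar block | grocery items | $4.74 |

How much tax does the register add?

Sushi platter $20.99: ready-to-eat food → 6% + 2.25% transit = 8.25% → $1.73
Frozen peas $1.42: grocery items → 0% + 2.75% transit = 2.75% → $0.04
Bananas (3 lb) $2.91: grocery items → 0% + 2.75% transit = 2.75% → $0.08
Breakfast burrito $7.34: ready-to-eat food → 6% + 2.25% transit = 8.25% → $0.61
Café latte $6.65: ready-to-eat food → 6% + 2.25% transit = 8.25% → $0.55
Cheddar block $4.74: grocery items → 0% + 2.75% transit = 2.75% → $0.13
Total tax = $1.73 + $0.04 + $0.08 + $0.61 + $0.55 + $0.13 = $3.14

$3.14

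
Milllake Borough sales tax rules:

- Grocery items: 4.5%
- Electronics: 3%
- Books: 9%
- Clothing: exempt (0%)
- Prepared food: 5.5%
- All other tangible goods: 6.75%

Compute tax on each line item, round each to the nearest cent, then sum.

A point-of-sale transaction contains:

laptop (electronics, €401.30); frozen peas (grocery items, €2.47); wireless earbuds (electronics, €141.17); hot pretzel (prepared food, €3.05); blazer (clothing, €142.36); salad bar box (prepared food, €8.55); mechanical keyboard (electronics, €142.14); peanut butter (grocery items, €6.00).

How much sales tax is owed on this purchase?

€21.56

Laptop €401.30: electronics → 3% → €12.04
Frozen peas €2.47: grocery items → 4.5% → €0.11
Wireless earbuds €141.17: electronics → 3% → €4.24
Hot pretzel €3.05: prepared food → 5.5% → €0.17
Blazer €142.36: clothing → 0% → €0.00
Salad bar box €8.55: prepared food → 5.5% → €0.47
Mechanical keyboard €142.14: electronics → 3% → €4.26
Peanut butter €6.00: grocery items → 4.5% → €0.27
Total tax = €12.04 + €0.11 + €4.24 + €0.17 + €0.47 + €4.26 + €0.27 = €21.56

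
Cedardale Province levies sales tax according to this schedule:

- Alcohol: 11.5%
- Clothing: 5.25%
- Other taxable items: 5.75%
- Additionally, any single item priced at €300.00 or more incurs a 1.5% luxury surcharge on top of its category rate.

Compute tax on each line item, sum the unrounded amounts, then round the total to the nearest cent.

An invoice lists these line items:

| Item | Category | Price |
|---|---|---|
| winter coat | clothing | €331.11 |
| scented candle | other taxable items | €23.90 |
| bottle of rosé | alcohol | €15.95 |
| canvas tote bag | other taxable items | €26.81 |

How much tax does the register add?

€27.10

Winter coat €331.11: clothing → 5.25% + 1.5% surcharge = 6.75% → €22.349925
Scented candle €23.90: other taxable items → 5.75% → €1.37425
Bottle of rosé €15.95: alcohol → 11.5% → €1.83425
Canvas tote bag €26.81: other taxable items → 5.75% → €1.541575
Unrounded tax sum = €27.10 → €27.10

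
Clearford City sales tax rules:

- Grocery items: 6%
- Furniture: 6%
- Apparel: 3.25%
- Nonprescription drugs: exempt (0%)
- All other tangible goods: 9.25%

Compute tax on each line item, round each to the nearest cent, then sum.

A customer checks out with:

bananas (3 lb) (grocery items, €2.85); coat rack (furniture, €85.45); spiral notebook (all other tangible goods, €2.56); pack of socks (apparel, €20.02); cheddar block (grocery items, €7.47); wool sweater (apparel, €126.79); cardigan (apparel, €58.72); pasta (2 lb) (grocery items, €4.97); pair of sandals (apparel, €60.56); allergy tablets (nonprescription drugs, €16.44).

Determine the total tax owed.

€14.94

Bananas (3 lb) €2.85: grocery items → 6% → €0.17
Coat rack €85.45: furniture → 6% → €5.13
Spiral notebook €2.56: all other tangible goods → 9.25% → €0.24
Pack of socks €20.02: apparel → 3.25% → €0.65
Cheddar block €7.47: grocery items → 6% → €0.45
Wool sweater €126.79: apparel → 3.25% → €4.12
Cardigan €58.72: apparel → 3.25% → €1.91
Pasta (2 lb) €4.97: grocery items → 6% → €0.30
Pair of sandals €60.56: apparel → 3.25% → €1.97
Allergy tablets €16.44: nonprescription drugs → 0% → €0.00
Total tax = €0.17 + €5.13 + €0.24 + €0.65 + €0.45 + €4.12 + €1.91 + €0.30 + €1.97 = €14.94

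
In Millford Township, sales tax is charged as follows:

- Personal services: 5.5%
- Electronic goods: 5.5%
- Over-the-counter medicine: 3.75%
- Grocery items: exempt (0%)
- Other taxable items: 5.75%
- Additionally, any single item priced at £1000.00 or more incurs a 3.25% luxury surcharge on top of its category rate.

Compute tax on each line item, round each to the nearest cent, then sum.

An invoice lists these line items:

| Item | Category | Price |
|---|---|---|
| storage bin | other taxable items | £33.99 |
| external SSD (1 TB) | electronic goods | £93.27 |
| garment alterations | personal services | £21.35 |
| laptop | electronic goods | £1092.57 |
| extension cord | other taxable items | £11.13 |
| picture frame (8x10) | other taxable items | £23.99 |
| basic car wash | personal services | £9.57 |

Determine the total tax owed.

Storage bin £33.99: other taxable items → 5.75% → £1.95
External SSD (1 TB) £93.27: electronic goods → 5.5% → £5.13
Garment alterations £21.35: personal services → 5.5% → £1.17
Laptop £1092.57: electronic goods → 5.5% + 3.25% surcharge = 8.75% → £95.60
Extension cord £11.13: other taxable items → 5.75% → £0.64
Picture frame (8x10) £23.99: other taxable items → 5.75% → £1.38
Basic car wash £9.57: personal services → 5.5% → £0.53
Total tax = £1.95 + £5.13 + £1.17 + £95.60 + £0.64 + £1.38 + £0.53 = £106.40

£106.40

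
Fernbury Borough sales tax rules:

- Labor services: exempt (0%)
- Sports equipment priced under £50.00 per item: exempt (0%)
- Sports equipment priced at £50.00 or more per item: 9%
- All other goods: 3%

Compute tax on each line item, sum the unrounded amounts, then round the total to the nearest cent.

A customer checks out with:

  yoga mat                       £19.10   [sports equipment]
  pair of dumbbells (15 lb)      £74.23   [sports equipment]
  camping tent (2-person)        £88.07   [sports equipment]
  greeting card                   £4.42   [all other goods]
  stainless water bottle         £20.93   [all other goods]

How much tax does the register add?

Yoga mat £19.10: sports equipment, under £50.00 → 0% → £0.00
Pair of dumbbells (15 lb) £74.23: sports equipment, £50.00 or more → 9% → £6.6807
Camping tent (2-person) £88.07: sports equipment, £50.00 or more → 9% → £7.9263
Greeting card £4.42: all other goods → 3% → £0.1326
Stainless water bottle £20.93: all other goods → 3% → £0.6279
Unrounded tax sum = £15.3675 → £15.37

£15.37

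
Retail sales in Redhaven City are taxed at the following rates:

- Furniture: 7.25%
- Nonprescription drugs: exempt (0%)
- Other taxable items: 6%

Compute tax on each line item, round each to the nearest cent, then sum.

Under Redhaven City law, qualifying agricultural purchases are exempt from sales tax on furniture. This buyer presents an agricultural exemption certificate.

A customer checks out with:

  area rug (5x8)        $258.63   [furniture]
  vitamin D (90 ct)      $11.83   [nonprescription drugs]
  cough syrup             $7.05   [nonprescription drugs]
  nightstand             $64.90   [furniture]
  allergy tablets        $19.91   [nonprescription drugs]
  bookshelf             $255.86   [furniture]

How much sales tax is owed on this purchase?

$0.00

Area rug (5x8) $258.63: furniture, buyer-exempt → 0% → $0.00
Vitamin D (90 ct) $11.83: nonprescription drugs → 0% → $0.00
Cough syrup $7.05: nonprescription drugs → 0% → $0.00
Nightstand $64.90: furniture, buyer-exempt → 0% → $0.00
Allergy tablets $19.91: nonprescription drugs → 0% → $0.00
Bookshelf $255.86: furniture, buyer-exempt → 0% → $0.00
Total tax = $0.00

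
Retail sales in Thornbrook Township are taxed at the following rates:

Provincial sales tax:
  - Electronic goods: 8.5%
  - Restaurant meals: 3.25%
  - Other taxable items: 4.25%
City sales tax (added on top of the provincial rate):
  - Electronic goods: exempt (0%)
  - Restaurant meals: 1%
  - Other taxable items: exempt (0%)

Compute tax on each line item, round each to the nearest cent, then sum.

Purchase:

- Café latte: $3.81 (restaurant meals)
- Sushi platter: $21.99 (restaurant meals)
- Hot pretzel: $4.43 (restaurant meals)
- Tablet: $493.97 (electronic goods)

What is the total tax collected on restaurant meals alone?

$1.28

Café latte $3.81: restaurant meals → 3.25% + 1% city = 4.25% → $0.16
Sushi platter $21.99: restaurant meals → 3.25% + 1% city = 4.25% → $0.93
Hot pretzel $4.43: restaurant meals → 3.25% + 1% city = 4.25% → $0.19
Tax on restaurant meals = $0.16 + $0.93 + $0.19 = $1.28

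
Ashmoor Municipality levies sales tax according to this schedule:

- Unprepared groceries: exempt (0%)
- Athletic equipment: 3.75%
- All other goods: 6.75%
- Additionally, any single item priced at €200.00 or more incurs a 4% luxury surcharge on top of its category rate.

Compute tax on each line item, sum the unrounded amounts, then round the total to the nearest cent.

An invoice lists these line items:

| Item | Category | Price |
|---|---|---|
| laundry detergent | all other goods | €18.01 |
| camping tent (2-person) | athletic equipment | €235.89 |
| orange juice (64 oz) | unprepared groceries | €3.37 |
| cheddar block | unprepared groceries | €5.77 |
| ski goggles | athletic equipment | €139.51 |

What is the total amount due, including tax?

Laundry detergent €18.01: all other goods → 6.75% → €1.215675
Camping tent (2-person) €235.89: athletic equipment → 3.75% + 4% surcharge = 7.75% → €18.281475
Orange juice (64 oz) €3.37: unprepared groceries → 0% → €0.00
Cheddar block €5.77: unprepared groceries → 0% → €0.00
Ski goggles €139.51: athletic equipment → 3.75% → €5.231625
Subtotal = €402.55; unrounded tax = €24.728775 → €24.73; total due = €427.28

€427.28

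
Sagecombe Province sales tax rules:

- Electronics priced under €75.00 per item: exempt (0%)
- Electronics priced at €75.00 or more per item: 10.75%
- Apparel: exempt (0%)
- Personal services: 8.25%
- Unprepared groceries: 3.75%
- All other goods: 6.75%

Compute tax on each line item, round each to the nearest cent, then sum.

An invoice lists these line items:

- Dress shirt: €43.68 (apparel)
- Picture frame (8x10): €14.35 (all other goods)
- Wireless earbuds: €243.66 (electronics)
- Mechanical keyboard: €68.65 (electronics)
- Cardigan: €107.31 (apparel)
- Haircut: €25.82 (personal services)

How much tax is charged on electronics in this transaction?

Wireless earbuds €243.66: electronics, €75.00 or more → 10.75% → €26.19
Mechanical keyboard €68.65: electronics, under €75.00 → 0% → €0.00
Tax on electronics = €26.19 + €0.00 = €26.19

€26.19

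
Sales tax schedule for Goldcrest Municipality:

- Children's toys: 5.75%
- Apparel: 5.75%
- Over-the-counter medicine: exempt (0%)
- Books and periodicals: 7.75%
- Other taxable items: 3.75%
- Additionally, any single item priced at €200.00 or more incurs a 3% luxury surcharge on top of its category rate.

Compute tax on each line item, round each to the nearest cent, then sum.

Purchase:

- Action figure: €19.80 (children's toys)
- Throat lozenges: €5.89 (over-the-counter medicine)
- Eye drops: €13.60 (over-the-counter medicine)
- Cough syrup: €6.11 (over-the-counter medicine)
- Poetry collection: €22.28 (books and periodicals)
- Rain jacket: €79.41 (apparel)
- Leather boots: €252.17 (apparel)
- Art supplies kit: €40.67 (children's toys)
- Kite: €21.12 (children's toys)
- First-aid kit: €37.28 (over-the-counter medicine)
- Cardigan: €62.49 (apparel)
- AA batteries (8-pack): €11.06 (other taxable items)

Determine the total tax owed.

Action figure €19.80: children's toys → 5.75% → €1.14
Throat lozenges €5.89: over-the-counter medicine → 0% → €0.00
Eye drops €13.60: over-the-counter medicine → 0% → €0.00
Cough syrup €6.11: over-the-counter medicine → 0% → €0.00
Poetry collection €22.28: books and periodicals → 7.75% → €1.73
Rain jacket €79.41: apparel → 5.75% → €4.57
Leather boots €252.17: apparel → 5.75% + 3% surcharge = 8.75% → €22.06
Art supplies kit €40.67: children's toys → 5.75% → €2.34
Kite €21.12: children's toys → 5.75% → €1.21
First-aid kit €37.28: over-the-counter medicine → 0% → €0.00
Cardigan €62.49: apparel → 5.75% → €3.59
AA batteries (8-pack) €11.06: other taxable items → 3.75% → €0.41
Total tax = €1.14 + €1.73 + €4.57 + €22.06 + €2.34 + €1.21 + €3.59 + €0.41 = €37.05

€37.05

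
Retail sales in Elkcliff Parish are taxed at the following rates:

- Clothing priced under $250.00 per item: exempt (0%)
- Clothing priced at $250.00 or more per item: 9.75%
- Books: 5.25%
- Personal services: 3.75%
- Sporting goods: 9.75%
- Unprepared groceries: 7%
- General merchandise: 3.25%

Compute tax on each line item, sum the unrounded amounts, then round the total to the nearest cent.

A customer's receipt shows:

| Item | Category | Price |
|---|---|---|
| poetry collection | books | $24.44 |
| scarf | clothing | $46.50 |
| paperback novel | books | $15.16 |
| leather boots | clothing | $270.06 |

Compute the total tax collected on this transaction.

$28.41

Poetry collection $24.44: books → 5.25% → $1.2831
Scarf $46.50: clothing, under $250.00 → 0% → $0.00
Paperback novel $15.16: books → 5.25% → $0.7959
Leather boots $270.06: clothing, $250.00 or more → 9.75% → $26.33085
Unrounded tax sum = $28.40985 → $28.41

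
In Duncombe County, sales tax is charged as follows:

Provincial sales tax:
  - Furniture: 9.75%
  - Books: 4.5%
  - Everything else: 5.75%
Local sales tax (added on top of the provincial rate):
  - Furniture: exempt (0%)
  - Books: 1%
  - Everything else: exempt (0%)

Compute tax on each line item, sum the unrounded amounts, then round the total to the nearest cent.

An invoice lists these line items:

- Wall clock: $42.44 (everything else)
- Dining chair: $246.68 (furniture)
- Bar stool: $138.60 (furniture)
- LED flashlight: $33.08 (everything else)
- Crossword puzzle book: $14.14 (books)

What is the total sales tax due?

Wall clock $42.44: everything else → 5.75% + 0% local = 5.75% → $2.4403
Dining chair $246.68: furniture → 9.75% + 0% local = 9.75% → $24.0513
Bar stool $138.60: furniture → 9.75% + 0% local = 9.75% → $13.5135
LED flashlight $33.08: everything else → 5.75% + 0% local = 5.75% → $1.9021
Crossword puzzle book $14.14: books → 4.5% + 1% local = 5.5% → $0.7777
Unrounded tax sum = $42.6849 → $42.68

$42.68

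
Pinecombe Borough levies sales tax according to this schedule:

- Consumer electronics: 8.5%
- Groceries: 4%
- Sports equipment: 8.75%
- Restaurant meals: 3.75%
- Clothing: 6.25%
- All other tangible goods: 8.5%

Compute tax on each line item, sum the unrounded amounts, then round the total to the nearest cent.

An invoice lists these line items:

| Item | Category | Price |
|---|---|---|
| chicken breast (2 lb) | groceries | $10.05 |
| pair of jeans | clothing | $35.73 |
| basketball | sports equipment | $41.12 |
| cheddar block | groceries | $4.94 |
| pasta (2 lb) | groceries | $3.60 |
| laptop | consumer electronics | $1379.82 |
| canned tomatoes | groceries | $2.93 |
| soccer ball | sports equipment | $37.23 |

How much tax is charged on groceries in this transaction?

Chicken breast (2 lb) $10.05: groceries → 4% → $0.402
Cheddar block $4.94: groceries → 4% → $0.1976
Pasta (2 lb) $3.60: groceries → 4% → $0.144
Canned tomatoes $2.93: groceries → 4% → $0.1172
Tax on groceries: unrounded sum = $0.8608 → $0.86

$0.86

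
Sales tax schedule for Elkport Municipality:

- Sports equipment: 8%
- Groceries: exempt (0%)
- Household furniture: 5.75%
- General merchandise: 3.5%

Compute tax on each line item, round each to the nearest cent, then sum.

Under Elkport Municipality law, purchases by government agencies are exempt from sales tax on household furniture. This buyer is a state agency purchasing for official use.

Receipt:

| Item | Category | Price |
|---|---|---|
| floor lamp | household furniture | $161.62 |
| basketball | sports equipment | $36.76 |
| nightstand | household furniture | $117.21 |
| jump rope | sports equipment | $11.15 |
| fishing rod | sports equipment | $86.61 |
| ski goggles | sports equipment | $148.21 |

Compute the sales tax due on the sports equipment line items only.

$22.62

Basketball $36.76: sports equipment → 8% → $2.94
Jump rope $11.15: sports equipment → 8% → $0.89
Fishing rod $86.61: sports equipment → 8% → $6.93
Ski goggles $148.21: sports equipment → 8% → $11.86
Tax on sports equipment = $2.94 + $0.89 + $6.93 + $11.86 = $22.62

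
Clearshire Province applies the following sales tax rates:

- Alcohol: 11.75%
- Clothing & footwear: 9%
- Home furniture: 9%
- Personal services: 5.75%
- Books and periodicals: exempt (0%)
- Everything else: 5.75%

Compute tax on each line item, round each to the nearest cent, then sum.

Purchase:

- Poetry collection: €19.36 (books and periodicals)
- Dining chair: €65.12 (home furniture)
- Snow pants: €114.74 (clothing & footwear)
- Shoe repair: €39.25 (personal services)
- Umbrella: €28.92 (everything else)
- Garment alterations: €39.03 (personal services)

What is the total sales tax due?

€22.35

Poetry collection €19.36: books and periodicals → 0% → €0.00
Dining chair €65.12: home furniture → 9% → €5.86
Snow pants €114.74: clothing & footwear → 9% → €10.33
Shoe repair €39.25: personal services → 5.75% → €2.26
Umbrella €28.92: everything else → 5.75% → €1.66
Garment alterations €39.03: personal services → 5.75% → €2.24
Total tax = €5.86 + €10.33 + €2.26 + €1.66 + €2.24 = €22.35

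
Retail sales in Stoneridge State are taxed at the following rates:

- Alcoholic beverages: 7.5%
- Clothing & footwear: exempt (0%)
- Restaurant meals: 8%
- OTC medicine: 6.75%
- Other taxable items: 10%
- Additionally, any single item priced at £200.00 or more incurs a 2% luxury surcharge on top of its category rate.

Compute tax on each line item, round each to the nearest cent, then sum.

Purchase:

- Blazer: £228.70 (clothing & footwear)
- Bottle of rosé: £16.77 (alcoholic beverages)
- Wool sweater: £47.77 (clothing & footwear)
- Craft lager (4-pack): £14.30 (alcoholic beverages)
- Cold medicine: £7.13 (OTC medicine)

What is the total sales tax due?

£7.38

Blazer £228.70: clothing & footwear → 0% + 2% surcharge = 2% → £4.57
Bottle of rosé £16.77: alcoholic beverages → 7.5% → £1.26
Wool sweater £47.77: clothing & footwear → 0% → £0.00
Craft lager (4-pack) £14.30: alcoholic beverages → 7.5% → £1.07
Cold medicine £7.13: OTC medicine → 6.75% → £0.48
Total tax = £4.57 + £1.26 + £1.07 + £0.48 = £7.38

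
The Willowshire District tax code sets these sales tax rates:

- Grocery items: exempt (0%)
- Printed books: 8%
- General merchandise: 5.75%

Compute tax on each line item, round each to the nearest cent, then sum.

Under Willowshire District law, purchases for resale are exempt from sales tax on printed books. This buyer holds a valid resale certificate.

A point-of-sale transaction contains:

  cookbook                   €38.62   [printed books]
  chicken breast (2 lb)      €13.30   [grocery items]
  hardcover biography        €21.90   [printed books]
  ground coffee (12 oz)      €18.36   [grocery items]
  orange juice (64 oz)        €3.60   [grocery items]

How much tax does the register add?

Cookbook €38.62: printed books, buyer-exempt → 0% → €0.00
Chicken breast (2 lb) €13.30: grocery items → 0% → €0.00
Hardcover biography €21.90: printed books, buyer-exempt → 0% → €0.00
Ground coffee (12 oz) €18.36: grocery items → 0% → €0.00
Orange juice (64 oz) €3.60: grocery items → 0% → €0.00
Total tax = €0.00

€0.00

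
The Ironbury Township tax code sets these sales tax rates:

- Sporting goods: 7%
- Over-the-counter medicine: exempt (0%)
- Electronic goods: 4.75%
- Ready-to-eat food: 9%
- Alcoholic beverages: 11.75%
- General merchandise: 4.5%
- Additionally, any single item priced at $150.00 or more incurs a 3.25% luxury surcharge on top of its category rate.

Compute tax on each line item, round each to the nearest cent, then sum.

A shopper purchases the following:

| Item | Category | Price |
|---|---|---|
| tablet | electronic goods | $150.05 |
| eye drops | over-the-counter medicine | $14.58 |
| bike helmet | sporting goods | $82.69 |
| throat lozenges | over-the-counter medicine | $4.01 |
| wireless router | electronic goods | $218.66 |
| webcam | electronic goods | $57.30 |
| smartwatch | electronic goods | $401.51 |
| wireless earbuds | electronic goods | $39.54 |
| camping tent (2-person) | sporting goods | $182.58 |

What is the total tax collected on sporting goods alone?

$24.50

Bike helmet $82.69: sporting goods → 7% → $5.79
Camping tent (2-person) $182.58: sporting goods → 7% + 3.25% surcharge = 10.25% → $18.71
Tax on sporting goods = $5.79 + $18.71 = $24.50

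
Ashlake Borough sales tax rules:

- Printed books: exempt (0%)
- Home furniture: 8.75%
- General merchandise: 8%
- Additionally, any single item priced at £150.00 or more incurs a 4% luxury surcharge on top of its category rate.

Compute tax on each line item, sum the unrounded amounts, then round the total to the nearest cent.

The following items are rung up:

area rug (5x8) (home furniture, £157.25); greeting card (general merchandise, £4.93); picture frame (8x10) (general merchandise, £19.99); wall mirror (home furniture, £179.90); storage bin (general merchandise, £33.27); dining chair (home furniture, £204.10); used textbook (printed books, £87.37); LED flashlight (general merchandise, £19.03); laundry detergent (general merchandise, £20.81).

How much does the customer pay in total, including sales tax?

Area rug (5x8) £157.25: home furniture → 8.75% + 4% surcharge = 12.75% → £20.049375
Greeting card £4.93: general merchandise → 8% → £0.3944
Picture frame (8x10) £19.99: general merchandise → 8% → £1.5992
Wall mirror £179.90: home furniture → 8.75% + 4% surcharge = 12.75% → £22.93725
Storage bin £33.27: general merchandise → 8% → £2.6616
Dining chair £204.10: home furniture → 8.75% + 4% surcharge = 12.75% → £26.02275
Used textbook £87.37: printed books → 0% → £0.00
LED flashlight £19.03: general merchandise → 8% → £1.5224
Laundry detergent £20.81: general merchandise → 8% → £1.6648
Subtotal = £726.65; unrounded tax = £76.851775 → £76.85; total due = £803.50

£803.50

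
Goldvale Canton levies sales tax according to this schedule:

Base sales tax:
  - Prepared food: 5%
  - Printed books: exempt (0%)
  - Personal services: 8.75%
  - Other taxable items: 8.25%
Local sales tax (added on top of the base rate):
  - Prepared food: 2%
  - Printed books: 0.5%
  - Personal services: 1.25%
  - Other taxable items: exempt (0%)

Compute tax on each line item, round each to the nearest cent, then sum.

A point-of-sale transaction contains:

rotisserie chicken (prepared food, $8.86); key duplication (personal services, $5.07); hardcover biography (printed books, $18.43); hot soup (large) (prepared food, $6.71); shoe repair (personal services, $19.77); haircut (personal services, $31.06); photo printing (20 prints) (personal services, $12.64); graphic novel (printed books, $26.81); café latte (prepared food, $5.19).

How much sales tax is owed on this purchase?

Rotisserie chicken $8.86: prepared food → 5% + 2% local = 7% → $0.62
Key duplication $5.07: personal services → 8.75% + 1.25% local = 10% → $0.51
Hardcover biography $18.43: printed books → 0% + 0.5% local = 0.5% → $0.09
Hot soup (large) $6.71: prepared food → 5% + 2% local = 7% → $0.47
Shoe repair $19.77: personal services → 8.75% + 1.25% local = 10% → $1.98
Haircut $31.06: personal services → 8.75% + 1.25% local = 10% → $3.11
Photo printing (20 prints) $12.64: personal services → 8.75% + 1.25% local = 10% → $1.26
Graphic novel $26.81: printed books → 0% + 0.5% local = 0.5% → $0.13
Café latte $5.19: prepared food → 5% + 2% local = 7% → $0.36
Total tax = $0.62 + $0.51 + $0.09 + $0.47 + $1.98 + $3.11 + $1.26 + $0.13 + $0.36 = $8.53

$8.53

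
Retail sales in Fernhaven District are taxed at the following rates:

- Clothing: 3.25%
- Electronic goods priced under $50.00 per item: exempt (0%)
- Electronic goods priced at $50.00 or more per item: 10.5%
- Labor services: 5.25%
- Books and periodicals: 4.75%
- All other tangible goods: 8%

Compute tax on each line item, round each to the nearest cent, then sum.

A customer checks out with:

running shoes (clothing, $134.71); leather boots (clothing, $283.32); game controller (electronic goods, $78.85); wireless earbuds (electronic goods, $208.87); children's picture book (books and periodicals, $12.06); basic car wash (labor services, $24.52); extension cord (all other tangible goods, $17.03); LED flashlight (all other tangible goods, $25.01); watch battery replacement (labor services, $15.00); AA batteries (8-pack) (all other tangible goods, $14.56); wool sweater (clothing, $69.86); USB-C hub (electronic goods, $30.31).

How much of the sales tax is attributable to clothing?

$15.86

Running shoes $134.71: clothing → 3.25% → $4.38
Leather boots $283.32: clothing → 3.25% → $9.21
Wool sweater $69.86: clothing → 3.25% → $2.27
Tax on clothing = $4.38 + $9.21 + $2.27 = $15.86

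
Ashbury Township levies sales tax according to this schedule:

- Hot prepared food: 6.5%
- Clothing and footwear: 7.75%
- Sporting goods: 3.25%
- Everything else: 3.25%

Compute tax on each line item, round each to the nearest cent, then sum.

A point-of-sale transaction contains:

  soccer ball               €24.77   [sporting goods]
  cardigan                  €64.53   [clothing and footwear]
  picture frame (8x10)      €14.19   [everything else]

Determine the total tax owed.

€6.27

Soccer ball €24.77: sporting goods → 3.25% → €0.81
Cardigan €64.53: clothing and footwear → 7.75% → €5.00
Picture frame (8x10) €14.19: everything else → 3.25% → €0.46
Total tax = €0.81 + €5.00 + €0.46 = €6.27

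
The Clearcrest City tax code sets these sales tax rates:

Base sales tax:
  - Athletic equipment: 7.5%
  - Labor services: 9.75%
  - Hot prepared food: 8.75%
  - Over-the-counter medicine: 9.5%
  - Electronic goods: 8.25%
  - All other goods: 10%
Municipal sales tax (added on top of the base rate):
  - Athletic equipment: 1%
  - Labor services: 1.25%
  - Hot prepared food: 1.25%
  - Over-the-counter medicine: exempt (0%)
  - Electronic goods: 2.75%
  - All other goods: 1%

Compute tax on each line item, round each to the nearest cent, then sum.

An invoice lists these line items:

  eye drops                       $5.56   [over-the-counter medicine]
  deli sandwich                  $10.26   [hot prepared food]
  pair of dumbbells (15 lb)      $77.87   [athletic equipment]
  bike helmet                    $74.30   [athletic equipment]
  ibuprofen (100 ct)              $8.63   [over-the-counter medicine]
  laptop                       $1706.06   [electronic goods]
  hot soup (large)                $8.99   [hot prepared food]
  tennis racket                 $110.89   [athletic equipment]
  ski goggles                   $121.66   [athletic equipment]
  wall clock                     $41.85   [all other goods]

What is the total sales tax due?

Eye drops $5.56: over-the-counter medicine → 9.5% + 0% municipal = 9.5% → $0.53
Deli sandwich $10.26: hot prepared food → 8.75% + 1.25% municipal = 10% → $1.03
Pair of dumbbells (15 lb) $77.87: athletic equipment → 7.5% + 1% municipal = 8.5% → $6.62
Bike helmet $74.30: athletic equipment → 7.5% + 1% municipal = 8.5% → $6.32
Ibuprofen (100 ct) $8.63: over-the-counter medicine → 9.5% + 0% municipal = 9.5% → $0.82
Laptop $1706.06: electronic goods → 8.25% + 2.75% municipal = 11% → $187.67
Hot soup (large) $8.99: hot prepared food → 8.75% + 1.25% municipal = 10% → $0.90
Tennis racket $110.89: athletic equipment → 7.5% + 1% municipal = 8.5% → $9.43
Ski goggles $121.66: athletic equipment → 7.5% + 1% municipal = 8.5% → $10.34
Wall clock $41.85: all other goods → 10% + 1% municipal = 11% → $4.60
Total tax = $0.53 + $1.03 + $6.62 + $6.32 + $0.82 + $187.67 + $0.90 + $9.43 + $10.34 + $4.60 = $228.26

$228.26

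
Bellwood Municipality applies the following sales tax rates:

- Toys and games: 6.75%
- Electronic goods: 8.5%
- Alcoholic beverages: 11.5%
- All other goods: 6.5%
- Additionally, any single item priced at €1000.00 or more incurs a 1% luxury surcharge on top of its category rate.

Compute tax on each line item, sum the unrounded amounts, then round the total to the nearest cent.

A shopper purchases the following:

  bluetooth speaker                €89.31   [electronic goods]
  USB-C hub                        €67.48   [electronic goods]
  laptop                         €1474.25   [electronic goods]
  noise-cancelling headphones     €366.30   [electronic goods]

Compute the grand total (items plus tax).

€2181.86

Bluetooth speaker €89.31: electronic goods → 8.5% → €7.59135
USB-C hub €67.48: electronic goods → 8.5% → €5.7358
Laptop €1474.25: electronic goods → 8.5% + 1% surcharge = 9.5% → €140.05375
Noise-cancelling headphones €366.30: electronic goods → 8.5% → €31.1355
Subtotal = €1997.34; unrounded tax = €184.5164 → €184.52; total due = €2181.86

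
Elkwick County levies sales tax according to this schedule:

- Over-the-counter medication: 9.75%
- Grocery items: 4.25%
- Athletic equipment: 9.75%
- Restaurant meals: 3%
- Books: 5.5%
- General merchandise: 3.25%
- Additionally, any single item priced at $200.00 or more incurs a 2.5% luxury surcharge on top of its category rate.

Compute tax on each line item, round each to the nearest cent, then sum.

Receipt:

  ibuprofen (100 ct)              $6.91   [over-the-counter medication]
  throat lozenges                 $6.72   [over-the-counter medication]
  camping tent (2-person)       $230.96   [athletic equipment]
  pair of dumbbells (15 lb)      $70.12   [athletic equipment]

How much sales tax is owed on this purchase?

Ibuprofen (100 ct) $6.91: over-the-counter medication → 9.75% → $0.67
Throat lozenges $6.72: over-the-counter medication → 9.75% → $0.66
Camping tent (2-person) $230.96: athletic equipment → 9.75% + 2.5% surcharge = 12.25% → $28.29
Pair of dumbbells (15 lb) $70.12: athletic equipment → 9.75% → $6.84
Total tax = $0.67 + $0.66 + $28.29 + $6.84 = $36.46

$36.46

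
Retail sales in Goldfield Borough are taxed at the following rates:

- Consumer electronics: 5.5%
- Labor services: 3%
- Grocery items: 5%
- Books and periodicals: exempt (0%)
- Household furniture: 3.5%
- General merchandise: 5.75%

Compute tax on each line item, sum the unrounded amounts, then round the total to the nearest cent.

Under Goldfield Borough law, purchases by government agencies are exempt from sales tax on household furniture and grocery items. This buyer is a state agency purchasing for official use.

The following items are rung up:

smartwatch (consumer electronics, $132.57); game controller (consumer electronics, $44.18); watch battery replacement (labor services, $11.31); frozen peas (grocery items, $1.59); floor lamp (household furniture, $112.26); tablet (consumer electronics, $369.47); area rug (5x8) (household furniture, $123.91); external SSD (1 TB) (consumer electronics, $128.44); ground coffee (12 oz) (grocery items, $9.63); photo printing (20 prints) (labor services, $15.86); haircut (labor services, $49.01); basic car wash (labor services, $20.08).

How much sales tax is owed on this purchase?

$39.99

Smartwatch $132.57: consumer electronics → 5.5% → $7.29135
Game controller $44.18: consumer electronics → 5.5% → $2.4299
Watch battery replacement $11.31: labor services → 3% → $0.3393
Frozen peas $1.59: grocery items, buyer-exempt → 0% → $0.00
Floor lamp $112.26: household furniture, buyer-exempt → 0% → $0.00
Tablet $369.47: consumer electronics → 5.5% → $20.32085
Area rug (5x8) $123.91: household furniture, buyer-exempt → 0% → $0.00
External SSD (1 TB) $128.44: consumer electronics → 5.5% → $7.0642
Ground coffee (12 oz) $9.63: grocery items, buyer-exempt → 0% → $0.00
Photo printing (20 prints) $15.86: labor services → 3% → $0.4758
Haircut $49.01: labor services → 3% → $1.4703
Basic car wash $20.08: labor services → 3% → $0.6024
Unrounded tax sum = $39.9941 → $39.99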